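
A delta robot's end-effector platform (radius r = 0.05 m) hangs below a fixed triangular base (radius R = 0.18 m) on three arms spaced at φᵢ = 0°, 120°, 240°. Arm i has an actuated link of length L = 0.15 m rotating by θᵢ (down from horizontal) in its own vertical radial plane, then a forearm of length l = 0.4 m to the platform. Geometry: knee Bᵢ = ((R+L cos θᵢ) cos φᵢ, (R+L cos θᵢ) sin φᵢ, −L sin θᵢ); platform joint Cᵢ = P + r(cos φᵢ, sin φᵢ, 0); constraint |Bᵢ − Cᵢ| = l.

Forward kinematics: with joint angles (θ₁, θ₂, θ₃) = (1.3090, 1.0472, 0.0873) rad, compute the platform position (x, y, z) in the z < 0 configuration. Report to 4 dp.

(-0.1191, -0.1223, -0.3942)

φ1=0.0°: virtual centre (0.1688, 0.0000, -0.1449), radius l
arm 2 at φ=120.0°: ρ2 = 0.2050;  O2 = (-0.1025, 0.1775, -0.1299)
φ3=240.0°: virtual centre (-0.1397, -0.2420, -0.0131), radius l
|O₂|²−|O₁|² = 0.0094;  |O₃|²−|O₁|² = 0.0288
linear system: -0.5426x+0.3551y = 0.0094−0.0300z; -0.6171x+-0.4840y = 0.0288−0.2636z
det = 0.4817;  x = -0.0306+0.2244z,  y = -0.0203+0.2586z
into |P−O₁|² = l²: 1.1172z² + 0.1897z + -0.0988 = 0;  Δ = 0.4775;  z = -0.3942 or 0.2244 → z<0 root = -0.3942
x = -0.1191, y = -0.1223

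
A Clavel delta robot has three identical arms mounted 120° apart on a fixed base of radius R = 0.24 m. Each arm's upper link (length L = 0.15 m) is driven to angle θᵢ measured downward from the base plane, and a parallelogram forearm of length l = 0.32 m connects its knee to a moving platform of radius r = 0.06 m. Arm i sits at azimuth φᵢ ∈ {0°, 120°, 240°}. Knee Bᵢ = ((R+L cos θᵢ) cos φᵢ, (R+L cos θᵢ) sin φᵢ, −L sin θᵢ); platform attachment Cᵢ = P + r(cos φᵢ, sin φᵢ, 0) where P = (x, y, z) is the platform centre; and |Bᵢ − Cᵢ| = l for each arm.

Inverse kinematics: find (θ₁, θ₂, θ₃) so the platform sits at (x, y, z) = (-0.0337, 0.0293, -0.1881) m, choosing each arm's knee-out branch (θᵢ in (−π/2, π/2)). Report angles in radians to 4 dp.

φ1=0.0° → target in arm frame (-0.0337, 0.0293)
  A cos θ + B sin θ = C:  0.2137·cos θ + -0.1881·sin θ = -0.0067
  θ1 = atan2(B,A) + arccos(C/0.2847) = 0.8725
rotate P by −φ2: (0.0422, 0.0145, -0.1881)
  A=0.1378, B=-0.1881, C=(l²−L²−A²−y'²−z²)/(2L)=0.0844
  θ2 = atan2(B,A) + arccos(C/0.2332) = 0.2617
rotate P by −φ3: (-0.0085, -0.0438, -0.1881)
  A cos θ + B sin θ = C:  0.1885·cos θ + -0.1881·sin θ = 0.0235
  γ=atan2(-0.1881,0.1885)=-0.7843;  ψ=arccos(0.0883)=1.4824;  θ3=γ+ψ≈0.6981

θ₁ = 0.8725, θ₂ = 0.2617, θ₃ = 0.6981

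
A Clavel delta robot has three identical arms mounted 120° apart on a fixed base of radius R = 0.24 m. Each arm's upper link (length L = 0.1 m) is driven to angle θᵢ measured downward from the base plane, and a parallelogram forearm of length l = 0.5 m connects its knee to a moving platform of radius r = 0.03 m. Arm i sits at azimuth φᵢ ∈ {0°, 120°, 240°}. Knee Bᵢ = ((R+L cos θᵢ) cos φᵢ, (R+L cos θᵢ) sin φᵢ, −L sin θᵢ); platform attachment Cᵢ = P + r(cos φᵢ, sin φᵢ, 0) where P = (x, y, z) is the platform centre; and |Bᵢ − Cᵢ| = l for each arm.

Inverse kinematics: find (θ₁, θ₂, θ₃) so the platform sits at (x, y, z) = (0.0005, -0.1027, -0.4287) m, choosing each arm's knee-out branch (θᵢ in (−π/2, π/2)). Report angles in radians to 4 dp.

rotate P by −φ1: (0.0005, -0.1027, -0.4287)
  A=0.2095, B=-0.4287, C=(l²−L²−A²−y'²−z²)/(2L)=0.0089
  √(A²+B²)=0.4772;  θ1 = -1.1162+1.5522 ≈ 0.4359
φ2=120.0° → target in arm frame (-0.0892, 0.0509)
  A cos θ + B sin θ = C:  0.2992·cos θ + -0.4287·sin θ = -0.1795
  √(A²+B²)=0.5228;  θ2 = -0.9615+1.9212 ≈ 0.9597
rotate P by −φ3: (0.0887, 0.0518, -0.4287)
  A cos θ + B sin θ = C:  0.1213·cos θ + -0.4287·sin θ = 0.1941
  γ=atan2(-0.4287,0.1213)=-1.2950;  ψ=arccos(0.4356)=1.1200;  θ3=γ+ψ≈-0.1750

θ₁ = 0.4359, θ₂ = 0.9597, θ₃ = -0.1750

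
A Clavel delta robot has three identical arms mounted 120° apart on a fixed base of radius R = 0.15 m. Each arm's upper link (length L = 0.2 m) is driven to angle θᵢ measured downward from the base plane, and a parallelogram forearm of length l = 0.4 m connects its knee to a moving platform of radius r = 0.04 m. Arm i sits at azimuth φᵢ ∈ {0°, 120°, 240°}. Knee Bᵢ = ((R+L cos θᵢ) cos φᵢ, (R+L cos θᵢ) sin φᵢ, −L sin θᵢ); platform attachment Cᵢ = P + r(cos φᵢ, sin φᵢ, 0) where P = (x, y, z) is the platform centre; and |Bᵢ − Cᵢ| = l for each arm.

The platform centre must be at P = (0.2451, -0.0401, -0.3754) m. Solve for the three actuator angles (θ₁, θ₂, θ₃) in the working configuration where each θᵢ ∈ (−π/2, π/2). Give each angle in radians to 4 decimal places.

θ₁ = -0.0870, θ₂ = 1.3962, θ₃ = 1.2216

φ1=0.0° → target in arm frame (0.2451, -0.0401)
  A cos θ + B sin θ = C:  -0.1351·cos θ + -0.3754·sin θ = -0.1020
  γ=atan2(-0.3754,-0.1351)=-1.9162;  ψ=arccos(-0.2556)=1.8292;  θ1=γ+ψ≈-0.0870
φ2=120.0° → target in arm frame (-0.1573, -0.1922)
  A=0.2673, B=-0.3754, C=(l²−L²−A²−y'²−z²)/(2L)=-0.3233
  γ=atan2(-0.3754,0.2673)=-0.9521;  ψ=arccos(-0.7015)=2.3483;  θ2=γ+ψ≈1.3962
rotate P by −φ3: (-0.0878, 0.2323, -0.3754)
  A cos θ + B sin θ = C:  0.1978·cos θ + -0.3754·sin θ = -0.2851
  √(A²+B²)=0.4243;  θ3 = -1.0858+2.3074 ≈ 1.2216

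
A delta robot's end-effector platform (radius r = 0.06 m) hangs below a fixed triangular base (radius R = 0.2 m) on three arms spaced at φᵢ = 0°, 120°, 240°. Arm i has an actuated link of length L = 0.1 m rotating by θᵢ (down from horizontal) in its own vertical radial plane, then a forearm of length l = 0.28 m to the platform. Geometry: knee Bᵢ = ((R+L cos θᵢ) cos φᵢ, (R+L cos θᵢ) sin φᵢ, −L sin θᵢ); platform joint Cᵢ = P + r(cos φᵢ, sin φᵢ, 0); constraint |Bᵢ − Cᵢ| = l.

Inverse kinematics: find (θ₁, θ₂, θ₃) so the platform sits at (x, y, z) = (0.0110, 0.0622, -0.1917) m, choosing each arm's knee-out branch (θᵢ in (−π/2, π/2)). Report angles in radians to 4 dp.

θ₁ = 0.3488, θ₂ = -0.0874, θ₃ = 0.9604

rotate P by −φ1: (0.0110, 0.0622, -0.1917)
  A cos θ + B sin θ = C:  0.1290·cos θ + -0.1917·sin θ = 0.0557
  γ=atan2(-0.1917,0.1290)=-0.9785;  ψ=arccos(0.2411)=1.3273;  θ1=γ+ψ≈0.3488
arm 2 (φ=120.0°): x'=0.0484, y'=-0.0406
  A cos θ + B sin θ = C:  0.0916·cos θ + -0.1917·sin θ = 0.1080
  θ2 = atan2(B,A) + arccos(C/0.2125) = -0.0874
rotate P by −φ3: (-0.0594, -0.0216, -0.1917)
  e−x'=0.1994;  (l²−L²−(e−x')²−y'²−z²)/2L = -0.0428
  θ3 = atan2(B,A) + arccos(C/0.2766) = 0.9604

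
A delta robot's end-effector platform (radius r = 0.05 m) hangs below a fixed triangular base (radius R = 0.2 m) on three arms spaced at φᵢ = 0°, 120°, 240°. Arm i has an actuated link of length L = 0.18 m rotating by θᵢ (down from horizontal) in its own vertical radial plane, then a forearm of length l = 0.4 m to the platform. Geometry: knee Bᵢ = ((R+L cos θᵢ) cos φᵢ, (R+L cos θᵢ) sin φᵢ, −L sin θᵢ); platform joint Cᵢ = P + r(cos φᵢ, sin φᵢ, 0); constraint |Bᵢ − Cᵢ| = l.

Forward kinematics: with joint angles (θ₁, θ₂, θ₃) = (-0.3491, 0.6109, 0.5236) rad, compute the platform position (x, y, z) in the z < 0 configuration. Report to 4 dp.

(0.0968, -0.0101, -0.2708)

φ1=0.0°: virtual centre (0.3191, 0.0000, 0.0616), radius l
O2 = (0.2974·cos120.0°, 0.2974·sin120.0°, -0.1032) = (-0.1487, 0.2576, -0.1032)
φ3=240.0°: virtual centre (-0.1529, -0.2649, -0.0900), radius l
|O₂|²−|O₁|² = -0.0065;  |O₃|²−|O₁|² = -0.0040
plane₁₂: -0.9357x+0.5152y+-0.3296z = -0.0065
det = 0.9822;  x = 0.0056+-0.3368z,  y = -0.0025+0.0281z
into |P−O₁|² = l²: 1.1142z² + 0.0879z + -0.0579 = 0;  Δ = 0.2658;  z = -0.2708 or 0.1919 → z<0 root = -0.2708
x = 0.0968, y = -0.0101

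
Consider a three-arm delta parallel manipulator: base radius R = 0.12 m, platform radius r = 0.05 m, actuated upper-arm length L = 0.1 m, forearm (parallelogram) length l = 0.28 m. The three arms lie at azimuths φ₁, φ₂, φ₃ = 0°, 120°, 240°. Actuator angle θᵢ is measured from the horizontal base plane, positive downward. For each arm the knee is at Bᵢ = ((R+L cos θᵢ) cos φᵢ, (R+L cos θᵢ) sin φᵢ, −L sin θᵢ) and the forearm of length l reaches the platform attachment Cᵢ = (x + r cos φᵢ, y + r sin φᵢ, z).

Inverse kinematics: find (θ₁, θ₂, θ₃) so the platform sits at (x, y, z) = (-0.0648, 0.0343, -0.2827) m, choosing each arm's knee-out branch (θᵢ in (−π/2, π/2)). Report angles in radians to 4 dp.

φ1=0.0° → target in arm frame (-0.0648, 0.0343)
  A=0.1348, B=-0.2827, C=(l²−L²−A²−y'²−z²)/(2L)=-0.1543
  γ=atan2(-0.2827,0.1348)=-1.1259;  ψ=arccos(-0.4928)=2.0861;  θ1=γ+ψ≈0.9602
arm 2 (φ=120.0°): x'=0.0621, y'=0.0390
  A=0.0079, B=-0.2827, C=(l²−L²−A²−y'²−z²)/(2L)=-0.0655
  γ=atan2(-0.2827,0.0079)=-1.5429;  ψ=arccos(-0.2316)=1.8045;  θ2=γ+ψ≈0.2617
φ3=240.0° → target in arm frame (0.0027, -0.0733)
  A=0.0673, B=-0.2827, C=(l²−L²−A²−y'²−z²)/(2L)=-0.1071
  γ=atan2(-0.2827,0.0673)=-1.3371;  ψ=arccos(-0.3685)=1.9482;  θ3=γ+ψ≈0.6111

θ₁ = 0.9602, θ₂ = 0.2617, θ₃ = 0.6111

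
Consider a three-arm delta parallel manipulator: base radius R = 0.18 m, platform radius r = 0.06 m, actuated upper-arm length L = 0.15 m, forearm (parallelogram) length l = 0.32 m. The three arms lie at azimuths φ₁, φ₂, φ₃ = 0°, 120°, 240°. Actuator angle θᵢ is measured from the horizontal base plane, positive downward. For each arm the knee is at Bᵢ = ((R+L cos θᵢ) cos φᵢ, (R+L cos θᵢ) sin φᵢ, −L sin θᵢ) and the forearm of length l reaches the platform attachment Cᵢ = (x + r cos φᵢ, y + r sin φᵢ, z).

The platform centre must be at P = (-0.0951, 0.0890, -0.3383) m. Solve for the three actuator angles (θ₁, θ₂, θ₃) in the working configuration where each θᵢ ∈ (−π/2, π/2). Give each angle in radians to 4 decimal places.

θ₁ = 1.3962, θ₂ = 0.3489, θ₃ = 1.1342

rotate P by −φ1: (-0.0951, 0.0890, -0.3383)
  e−x'=0.2151;  (l²−L²−(e−x')²−y'²−z²)/2L = -0.2958
  √(A²+B²)=0.4009;  θ1 = -1.0044+2.4006 ≈ 1.3962
arm 2 (φ=120.0°): x'=0.1246, y'=0.0379
  e−x'=-0.0046;  (l²−L²−(e−x')²−y'²−z²)/2L = -0.1200
  √(A²+B²)=0.3383;  θ2 = -1.5845+1.9334 ≈ 0.3489
φ3=240.0° → target in arm frame (-0.0295, -0.1269)
  A=0.1495, B=-0.3383, C=(l²−L²−A²−y'²−z²)/(2L)=-0.2433
  γ=atan2(-0.3383,0.1495)=-1.1546;  ψ=arccos(-0.6579)=2.2888;  θ3=γ+ψ≈1.1342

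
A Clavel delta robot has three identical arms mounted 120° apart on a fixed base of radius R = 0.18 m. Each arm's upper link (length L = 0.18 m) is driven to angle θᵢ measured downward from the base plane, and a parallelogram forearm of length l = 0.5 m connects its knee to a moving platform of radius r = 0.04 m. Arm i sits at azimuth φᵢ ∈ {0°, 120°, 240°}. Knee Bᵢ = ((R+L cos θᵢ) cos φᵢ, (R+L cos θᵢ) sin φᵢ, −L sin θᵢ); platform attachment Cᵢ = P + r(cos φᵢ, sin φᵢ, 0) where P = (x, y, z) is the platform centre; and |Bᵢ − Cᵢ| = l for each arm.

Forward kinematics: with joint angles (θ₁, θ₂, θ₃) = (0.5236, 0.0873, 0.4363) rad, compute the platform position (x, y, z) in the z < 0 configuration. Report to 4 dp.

(-0.0478, 0.0538, -0.4491)

arm 1 at φ=0.0°: ρ1 = 0.2959;  centre 1 = (0.2959, 0.0000, -0.0900)
arm 2 at φ=120.0°: ρ2 = 0.3193;  centre 2 = (-0.1597, 0.2765, -0.0157)
arm 3 at φ=240.0°: ρ3 = 0.3031;  centre 3 = (-0.1516, -0.2625, -0.0761)
subtract pairs → two planes through P
plane₁₂: -0.9111x+0.5531y+0.1486z = 0.0066
Cramer: x(z) = -0.0047+0.0960z;  y(z) = 0.0041-0.1106z
sphere 1 gives Az²+Bz+C=0 with A=1.0214, B=0.1214, C=-0.1515;  B²−4AC=0.6339;  roots -0.4491, 0.3303;  negative root z = -0.4491
x = -0.0478, y = 0.0538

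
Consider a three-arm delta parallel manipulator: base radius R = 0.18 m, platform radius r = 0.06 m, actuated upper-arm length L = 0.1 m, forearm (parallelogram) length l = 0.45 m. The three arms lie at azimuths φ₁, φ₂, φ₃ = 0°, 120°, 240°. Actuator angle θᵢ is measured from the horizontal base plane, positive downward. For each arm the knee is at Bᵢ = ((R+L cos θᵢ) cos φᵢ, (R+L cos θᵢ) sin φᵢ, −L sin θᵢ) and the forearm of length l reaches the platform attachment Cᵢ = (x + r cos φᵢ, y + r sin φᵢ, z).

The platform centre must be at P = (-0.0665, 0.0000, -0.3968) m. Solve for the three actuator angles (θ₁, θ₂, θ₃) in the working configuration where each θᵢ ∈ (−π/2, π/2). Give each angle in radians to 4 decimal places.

θ₁ = 0.4363, θ₂ = -0.0874, θ₃ = -0.0874

φ1=0.0° → target in arm frame (-0.0665, 0.0000)
  A=0.1865, B=-0.3968, C=(l²−L²−A²−y'²−z²)/(2L)=0.0013
  √(A²+B²)=0.4384;  θ1 = -1.1314+1.5677 ≈ 0.4363
arm 2 (φ=120.0°): x'=0.0332, y'=0.0576
  A cos θ + B sin θ = C:  0.0868·cos θ + -0.3968·sin θ = 0.1210
  √(A²+B²)=0.4062;  θ2 = -1.3556+1.2682 ≈ -0.0874
rotate P by −φ3: (0.0333, -0.0576, -0.3968)
  A=0.0867, B=-0.3968, C=(l²−L²−A²−y'²−z²)/(2L)=0.1210
  γ=atan2(-0.3968,0.0867)=-1.3556;  ψ=arccos(0.2980)=1.2682;  θ3=γ+ψ≈-0.0874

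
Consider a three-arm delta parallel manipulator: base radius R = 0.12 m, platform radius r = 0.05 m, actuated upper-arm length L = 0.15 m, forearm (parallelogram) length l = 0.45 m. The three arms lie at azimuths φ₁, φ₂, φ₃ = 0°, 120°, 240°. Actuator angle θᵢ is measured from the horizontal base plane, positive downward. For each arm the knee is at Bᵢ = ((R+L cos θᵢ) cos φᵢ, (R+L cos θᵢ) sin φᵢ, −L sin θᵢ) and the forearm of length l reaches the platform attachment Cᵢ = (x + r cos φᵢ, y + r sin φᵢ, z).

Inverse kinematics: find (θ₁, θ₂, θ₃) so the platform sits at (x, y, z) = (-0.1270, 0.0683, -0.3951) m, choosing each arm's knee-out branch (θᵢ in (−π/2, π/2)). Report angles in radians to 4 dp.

arm 1 (φ=0.0°): x'=-0.1270, y'=0.0683
  A cos θ + B sin θ = C:  0.1970·cos θ + -0.3951·sin θ = -0.0653
  γ=atan2(-0.3951,0.1970)=-1.1083;  ψ=arccos(-0.1478)=1.7192;  θ1=γ+ψ≈0.6109
arm 2 (φ=120.0°): x'=0.1226, y'=0.0758
  A cos θ + B sin θ = C:  -0.0526·cos θ + -0.3951·sin θ = 0.0512
  √(A²+B²)=0.3986;  θ2 = -1.7033+1.4419 ≈ -0.2614
rotate P by −φ3: (0.0044, -0.1441, -0.3951)
  e−x'=0.0656;  (l²−L²−(e−x')²−y'²−z²)/2L = -0.0040
  θ3 = atan2(B,A) + arccos(C/0.4005) = 0.1745

θ₁ = 0.6109, θ₂ = -0.2614, θ₃ = 0.1745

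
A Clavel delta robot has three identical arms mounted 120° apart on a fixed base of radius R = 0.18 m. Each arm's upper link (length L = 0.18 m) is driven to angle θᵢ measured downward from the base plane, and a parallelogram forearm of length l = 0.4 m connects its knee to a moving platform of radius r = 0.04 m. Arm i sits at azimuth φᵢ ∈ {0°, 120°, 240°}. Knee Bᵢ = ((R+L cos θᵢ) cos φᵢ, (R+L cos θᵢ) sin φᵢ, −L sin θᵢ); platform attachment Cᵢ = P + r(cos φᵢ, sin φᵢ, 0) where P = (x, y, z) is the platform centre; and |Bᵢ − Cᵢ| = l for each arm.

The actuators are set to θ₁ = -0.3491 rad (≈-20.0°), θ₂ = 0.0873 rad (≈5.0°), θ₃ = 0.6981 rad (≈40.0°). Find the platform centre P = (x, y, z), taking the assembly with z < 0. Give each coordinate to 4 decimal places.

arm 1 at φ=0.0°: ρ1 = 0.3091;  O1 = (0.3091, 0.0000, 0.0616)
O2 = (0.3193·cos120.0°, 0.3193·sin120.0°, -0.0157) = (-0.1597, 0.2765, -0.0157)
φ3=240.0°: virtual centre (-0.1389, -0.2407, -0.1157), radius l
subtract pairs → two planes through P
plane₁₂: -0.9376x+0.5531y+-0.1545z = 0.0028
det = 0.9469;  x = 0.0037+-0.2856z,  y = 0.0114+-0.2048z
sphere 1 gives Az²+Bz+C=0 with A=1.1235, B=0.0467, C=-0.0628;  B²−4AC=0.2842;  roots -0.2581, 0.2165;  negative root z = -0.2581
x = 0.0774, y = 0.0642

(0.0774, 0.0642, -0.2581)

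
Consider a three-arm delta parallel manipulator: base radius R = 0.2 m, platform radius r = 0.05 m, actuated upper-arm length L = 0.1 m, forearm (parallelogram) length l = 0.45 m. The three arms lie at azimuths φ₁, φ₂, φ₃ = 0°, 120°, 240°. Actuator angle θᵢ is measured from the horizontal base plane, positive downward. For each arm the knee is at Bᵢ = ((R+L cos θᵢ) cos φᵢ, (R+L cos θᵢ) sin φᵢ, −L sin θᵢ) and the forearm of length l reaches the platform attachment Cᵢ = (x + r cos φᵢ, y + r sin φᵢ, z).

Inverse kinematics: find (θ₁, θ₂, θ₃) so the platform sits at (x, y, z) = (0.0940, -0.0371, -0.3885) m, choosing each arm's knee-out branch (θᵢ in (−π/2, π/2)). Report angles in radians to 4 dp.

θ₁ = -0.3484, θ₂ = 0.6986, θ₃ = 0.3493

rotate P by −φ1: (0.0940, -0.0371, -0.3885)
  A=0.0560, B=-0.3885, C=(l²−L²−A²−y'²−z²)/(2L)=0.1853
  √(A²+B²)=0.3925;  θ1 = -1.4276+1.0792 ≈ -0.3484
rotate P by −φ2: (-0.0791, -0.0629, -0.3885)
  A cos θ + B sin θ = C:  0.2291·cos θ + -0.3885·sin θ = -0.0744
  θ2 = atan2(B,A) + arccos(C/0.4510) = 0.6986
arm 3 (φ=240.0°): x'=-0.0149, y'=0.1000
  A cos θ + B sin θ = C:  0.1649·cos θ + -0.3885·sin θ = 0.0220
  √(A²+B²)=0.4220;  θ3 = -1.1695+1.5187 ≈ 0.3493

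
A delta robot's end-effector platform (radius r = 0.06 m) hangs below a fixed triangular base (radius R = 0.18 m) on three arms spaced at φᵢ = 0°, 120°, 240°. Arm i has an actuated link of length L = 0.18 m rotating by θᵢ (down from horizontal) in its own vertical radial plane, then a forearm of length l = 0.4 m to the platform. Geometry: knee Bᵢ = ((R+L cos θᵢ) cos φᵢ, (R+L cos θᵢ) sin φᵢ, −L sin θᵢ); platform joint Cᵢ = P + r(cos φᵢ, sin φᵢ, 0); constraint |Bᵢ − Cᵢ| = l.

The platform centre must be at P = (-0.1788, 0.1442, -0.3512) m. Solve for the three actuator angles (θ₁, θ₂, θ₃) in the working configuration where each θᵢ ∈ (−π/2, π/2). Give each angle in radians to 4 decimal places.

θ₁ = 1.3961, θ₂ = -0.1745, θ₃ = 0.9596

arm 1 (φ=0.0°): x'=-0.1788, y'=0.1442
  A cos θ + B sin θ = C:  0.2988·cos θ + -0.3512·sin θ = -0.2939
  θ1 = atan2(B,A) + arccos(C/0.4611) = 1.3961
φ2=120.0° → target in arm frame (0.2143, 0.0827)
  A cos θ + B sin θ = C:  -0.0943·cos θ + -0.3512·sin θ = -0.0319
  θ2 = atan2(B,A) + arccos(C/0.3636) = -0.1745
arm 3 (φ=240.0°): x'=-0.0355, y'=-0.2269
  e−x'=0.1555;  (l²−L²−(e−x')²−y'²−z²)/2L = -0.1984
  γ=atan2(-0.3512,0.1555)=-1.1540;  ψ=arccos(-0.5165)=2.1136;  θ3=γ+ψ≈0.9596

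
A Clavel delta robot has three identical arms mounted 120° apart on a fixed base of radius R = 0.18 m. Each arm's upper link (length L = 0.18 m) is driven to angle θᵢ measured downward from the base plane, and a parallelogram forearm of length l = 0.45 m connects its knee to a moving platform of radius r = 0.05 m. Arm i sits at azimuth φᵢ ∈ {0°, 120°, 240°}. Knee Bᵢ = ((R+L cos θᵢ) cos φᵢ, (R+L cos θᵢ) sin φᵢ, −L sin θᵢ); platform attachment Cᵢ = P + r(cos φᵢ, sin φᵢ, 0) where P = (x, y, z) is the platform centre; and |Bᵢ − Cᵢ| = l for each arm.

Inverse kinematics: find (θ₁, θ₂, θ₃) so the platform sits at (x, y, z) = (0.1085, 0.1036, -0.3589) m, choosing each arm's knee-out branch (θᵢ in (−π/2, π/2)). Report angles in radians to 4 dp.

θ₁ = -0.1748, θ₂ = 0.1743, θ₃ = 0.8725

φ1=0.0° → target in arm frame (0.1085, 0.1036)
  A cos θ + B sin θ = C:  0.0215·cos θ + -0.3589·sin θ = 0.0836
  √(A²+B²)=0.3595;  θ1 = -1.5110+1.3361 ≈ -0.1748
φ2=120.0° → target in arm frame (0.0355, -0.1458)
  A=0.0945, B=-0.3589, C=(l²−L²−A²−y'²−z²)/(2L)=0.0309
  √(A²+B²)=0.3711;  θ2 = -1.3133+1.4876 ≈ 0.1743
arm 3 (φ=240.0°): x'=-0.1440, y'=0.0422
  A=0.2740, B=-0.3589, C=(l²−L²−A²−y'²−z²)/(2L)=-0.0987
  γ=atan2(-0.3589,0.2740)=-0.9188;  ψ=arccos(-0.2187)=1.7913;  θ3=γ+ψ≈0.8725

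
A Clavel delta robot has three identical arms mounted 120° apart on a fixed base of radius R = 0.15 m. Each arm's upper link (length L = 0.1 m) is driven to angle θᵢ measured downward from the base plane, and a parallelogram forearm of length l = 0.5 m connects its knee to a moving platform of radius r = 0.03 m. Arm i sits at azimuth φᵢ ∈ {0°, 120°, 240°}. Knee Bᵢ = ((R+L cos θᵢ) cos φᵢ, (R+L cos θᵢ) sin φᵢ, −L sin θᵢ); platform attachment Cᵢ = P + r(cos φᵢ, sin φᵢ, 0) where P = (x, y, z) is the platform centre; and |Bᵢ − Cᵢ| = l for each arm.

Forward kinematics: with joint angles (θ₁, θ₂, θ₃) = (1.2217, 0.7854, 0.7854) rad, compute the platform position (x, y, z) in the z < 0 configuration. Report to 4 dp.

φ1=0.0°: virtual centre (0.1542, 0.0000, -0.0940), radius l
arm 2 at φ=120.0°: ρ2 = 0.1907;  centre 2 = (-0.0954, 0.1652, -0.0707)
centre 3 = (0.1907·cos240.0°, 0.1907·sin240.0°, -0.0707) = (-0.0954, -0.1652, -0.0707)
subtract pairs → two planes through P
plane₁₂: -0.4991x+0.3303y+0.0465z = 0.0088
Cramer: x(z) = -0.0176+0.0932z;  y(z) = 0.0000-0.0000z
into |P−centre ₁|² = l²: 1.0087z² + 0.1559z + -0.2117 = 0;  Δ = 0.8783;  z = -0.5419 or 0.3873 → z<0 root = -0.5419
x = -0.0681, y = 0.0000

(-0.0681, 0.0000, -0.5419)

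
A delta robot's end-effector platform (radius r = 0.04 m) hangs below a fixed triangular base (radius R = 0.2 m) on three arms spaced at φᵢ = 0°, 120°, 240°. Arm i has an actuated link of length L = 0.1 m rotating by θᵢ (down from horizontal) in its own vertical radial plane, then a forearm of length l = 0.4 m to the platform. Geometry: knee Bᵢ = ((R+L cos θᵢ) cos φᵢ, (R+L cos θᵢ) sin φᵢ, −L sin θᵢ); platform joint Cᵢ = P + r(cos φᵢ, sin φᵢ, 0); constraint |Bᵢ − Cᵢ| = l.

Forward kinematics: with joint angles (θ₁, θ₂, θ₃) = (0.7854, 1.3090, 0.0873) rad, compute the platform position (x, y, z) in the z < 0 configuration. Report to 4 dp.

(-0.0052, -0.1149, -0.3726)

φ1=0.0°: virtual centre (0.2307, 0.0000, -0.0707), radius l
O2 = (0.1859·cos120.0°, 0.1859·sin120.0°, -0.0966) = (-0.0929, 0.1610, -0.0966)
O3 = (0.2596·cos240.0°, 0.2596·sin240.0°, -0.0087) = (-0.1298, -0.2248, -0.0087)
|O₂|²−|O₁|² = -0.0143;  |O₃|²−|O₁|² = 0.0093
[-0.6473 0.3220 -0.0518]·P = -0.0143;  [-0.7210 -0.4497 0.1240]·P = 0.0093
det = 0.5232;  x = 0.0066+0.0318z,  y = -0.0312+0.2247z
quadratic in z: (1.0515)z²+(0.1131)z+(-0.1038)=0, √Δ=0.6704 → z ∈ {-0.3726, 0.2650}; z = -0.3726 (taking z<0)
x = -0.0052, y = -0.1149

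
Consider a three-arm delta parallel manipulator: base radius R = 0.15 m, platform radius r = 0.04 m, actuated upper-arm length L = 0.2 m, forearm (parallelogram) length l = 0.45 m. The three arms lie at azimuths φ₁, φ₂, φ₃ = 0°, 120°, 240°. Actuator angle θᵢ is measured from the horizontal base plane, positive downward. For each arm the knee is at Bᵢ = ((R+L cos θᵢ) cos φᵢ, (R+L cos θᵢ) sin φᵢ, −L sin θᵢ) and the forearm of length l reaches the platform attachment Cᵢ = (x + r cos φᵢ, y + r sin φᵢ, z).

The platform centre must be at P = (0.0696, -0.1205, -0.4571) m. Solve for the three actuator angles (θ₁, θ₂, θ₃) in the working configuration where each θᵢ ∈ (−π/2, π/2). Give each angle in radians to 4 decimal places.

arm 1 (φ=0.0°): x'=0.0696, y'=-0.1205
  A cos θ + B sin θ = C:  0.0404·cos θ + -0.4571·sin θ = -0.1565
  √(A²+B²)=0.4589;  θ1 = -1.4826+1.9188 ≈ 0.4361
φ2=120.0° → target in arm frame (-0.1392, 0.0000)
  e−x'=0.2492;  (l²−L²−(e−x')²−y'²−z²)/2L = -0.2713
  √(A²+B²)=0.5206;  θ2 = -1.0717+2.1190 ≈ 1.0472
φ3=240.0° → target in arm frame (0.0696, 0.1205)
  A=0.0404, B=-0.4571, C=(l²−L²−A²−y'²−z²)/(2L)=-0.1565
  γ=atan2(-0.4571,0.0404)=-1.4825;  ψ=arccos(-0.3411)=1.9188;  θ3=γ+ψ≈0.4363

θ₁ = 0.4361, θ₂ = 1.0472, θ₃ = 0.4363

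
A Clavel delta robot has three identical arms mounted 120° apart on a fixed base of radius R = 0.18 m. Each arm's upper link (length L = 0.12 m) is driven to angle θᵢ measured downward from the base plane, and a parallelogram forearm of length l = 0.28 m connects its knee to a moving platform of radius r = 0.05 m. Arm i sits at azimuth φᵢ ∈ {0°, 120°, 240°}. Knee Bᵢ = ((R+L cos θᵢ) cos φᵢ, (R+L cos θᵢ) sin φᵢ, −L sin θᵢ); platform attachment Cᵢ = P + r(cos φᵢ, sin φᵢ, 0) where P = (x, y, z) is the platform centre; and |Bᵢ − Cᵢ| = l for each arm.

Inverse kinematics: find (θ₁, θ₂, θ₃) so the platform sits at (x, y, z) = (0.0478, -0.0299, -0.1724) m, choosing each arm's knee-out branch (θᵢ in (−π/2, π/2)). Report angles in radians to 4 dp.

φ1=0.0° → target in arm frame (0.0478, -0.0299)
  A cos θ + B sin θ = C:  0.0822·cos θ + -0.1724·sin θ = 0.1109
  γ=atan2(-0.1724,0.0822)=-1.1259;  ψ=arccos(0.5809)=0.9510;  θ1=γ+ψ≈-0.1749
arm 2 (φ=120.0°): x'=-0.0498, y'=-0.0264
  e−x'=0.1798;  (l²−L²−(e−x')²−y'²−z²)/2L = 0.0052
  γ=atan2(-0.1724,0.1798)=-0.7644;  ψ=arccos(0.0210)=1.5498;  θ2=γ+ψ≈0.7854
rotate P by −φ3: (0.0020, 0.0563, -0.1724)
  A=0.1280, B=-0.1724, C=(l²−L²−A²−y'²−z²)/(2L)=0.0613
  γ=atan2(-0.1724,0.1280)=-0.9321;  ψ=arccos(0.2856)=1.2812;  θ3=γ+ψ≈0.3491

θ₁ = -0.1749, θ₂ = 0.7854, θ₃ = 0.3491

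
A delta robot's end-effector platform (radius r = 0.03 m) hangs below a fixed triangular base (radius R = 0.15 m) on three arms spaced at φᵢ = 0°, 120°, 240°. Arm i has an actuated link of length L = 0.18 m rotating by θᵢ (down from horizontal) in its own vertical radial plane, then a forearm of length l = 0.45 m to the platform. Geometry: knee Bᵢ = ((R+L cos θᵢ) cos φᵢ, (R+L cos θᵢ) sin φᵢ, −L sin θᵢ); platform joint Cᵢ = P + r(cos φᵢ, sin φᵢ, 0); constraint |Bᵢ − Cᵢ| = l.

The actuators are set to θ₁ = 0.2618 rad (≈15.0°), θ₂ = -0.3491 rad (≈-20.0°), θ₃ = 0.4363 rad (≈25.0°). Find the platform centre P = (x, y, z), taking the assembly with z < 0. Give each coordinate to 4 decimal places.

arm 1 at φ=0.0°: ρ1 = 0.2939;  S1 = (0.2939, 0.0000, -0.0466)
S2 = (0.2891·cos120.0°, 0.2891·sin120.0°, 0.0616) = (-0.1446, 0.2504, 0.0616)
S3 = (0.2831·cos240.0°, 0.2831·sin240.0°, -0.0761) = (-0.1416, -0.2452, -0.0761)
eliminate P² terms by subtracting sphere 1 from 2 and 3
linear system: -0.8769x+0.5008y = -0.0011−0.2163z; -0.8709x+-0.4904y = -0.0026−-0.0590z
Cramer: x(z) = 0.0021+0.0884z;  y(z) = 0.0015-0.2772z
into |P−S₁|² = l²: 1.0846z² + 0.0408z + -0.1152 = 0;  Δ = 0.5015;  z = -0.3453 or 0.3077 → z<0 root = -0.3453
x = -0.0284, y = 0.0972

(-0.0284, 0.0972, -0.3453)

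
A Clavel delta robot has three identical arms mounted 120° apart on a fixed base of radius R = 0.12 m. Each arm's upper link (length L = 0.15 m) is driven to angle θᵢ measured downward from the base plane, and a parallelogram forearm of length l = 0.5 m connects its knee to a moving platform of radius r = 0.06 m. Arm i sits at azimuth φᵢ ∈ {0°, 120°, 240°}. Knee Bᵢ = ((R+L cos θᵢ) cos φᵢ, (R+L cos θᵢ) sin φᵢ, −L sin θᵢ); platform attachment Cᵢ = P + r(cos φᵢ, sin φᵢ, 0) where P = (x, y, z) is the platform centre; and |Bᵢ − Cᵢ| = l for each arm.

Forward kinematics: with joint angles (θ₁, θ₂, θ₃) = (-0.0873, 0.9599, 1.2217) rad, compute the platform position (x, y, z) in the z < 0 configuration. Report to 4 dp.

S1 = (0.2094·cos0.0°, 0.2094·sin0.0°, 0.0131) = (0.2094, 0.0000, 0.0131)
arm 2 at φ=120.0°: e+L cos θ2 = 0.1460;  S2 = (-0.0730, 0.1265, -0.1229)
arm 3 at φ=240.0°: e+L cos θ3 = 0.1113;  S3 = (-0.0557, -0.0964, -0.1410)
subtract pairs → two planes through P
linear system: -0.5649x+0.2529y = -0.0076−-0.2719z; -0.5302x+-0.1928y = -0.0118−-0.3081z
Cramer: x(z) = 0.0183-0.5364z;  y(z) = 0.0108-0.1229z
into |P−S₁|² = l²: 1.3028z² + 0.1762z + -0.2132 = 0;  Δ = 1.1420;  z = -0.4778 or 0.3425 → z<0 root = -0.4778
x = 0.2745, y = 0.0695

(0.2745, 0.0695, -0.4778)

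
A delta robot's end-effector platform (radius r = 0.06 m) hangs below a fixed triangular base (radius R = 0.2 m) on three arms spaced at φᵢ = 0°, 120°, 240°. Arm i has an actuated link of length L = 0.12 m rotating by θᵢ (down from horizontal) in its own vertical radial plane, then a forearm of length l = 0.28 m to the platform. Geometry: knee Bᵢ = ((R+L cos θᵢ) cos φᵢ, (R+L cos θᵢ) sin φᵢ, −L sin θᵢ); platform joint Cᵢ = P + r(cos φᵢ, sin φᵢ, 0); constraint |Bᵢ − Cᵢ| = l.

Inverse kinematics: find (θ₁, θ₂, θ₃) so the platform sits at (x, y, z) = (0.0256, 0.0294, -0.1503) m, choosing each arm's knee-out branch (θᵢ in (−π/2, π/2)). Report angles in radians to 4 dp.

φ1=0.0° → target in arm frame (0.0256, 0.0294)
  e−x'=0.1144;  (l²−L²−(e−x')²−y'²−z²)/2L = 0.1144
  √(A²+B²)=0.1889;  θ1 = -0.9202+0.9201 ≈ -0.0001
φ2=120.0° → target in arm frame (0.0127, -0.0369)
  e−x'=0.1273;  (l²−L²−(e−x')²−y'²−z²)/2L = 0.0993
  γ=atan2(-0.1503,0.1273)=-0.8679;  ψ=arccos(0.5042)=1.0424;  θ2=γ+ψ≈0.1745
φ3=240.0° → target in arm frame (-0.0383, 0.0075)
  A cos θ + B sin θ = C:  0.1783·cos θ + -0.1503·sin θ = 0.0399
  √(A²+B²)=0.2332;  θ3 = -0.7005+1.3988 ≈ 0.6983

θ₁ = -0.0001, θ₂ = 0.1745, θ₃ = 0.6983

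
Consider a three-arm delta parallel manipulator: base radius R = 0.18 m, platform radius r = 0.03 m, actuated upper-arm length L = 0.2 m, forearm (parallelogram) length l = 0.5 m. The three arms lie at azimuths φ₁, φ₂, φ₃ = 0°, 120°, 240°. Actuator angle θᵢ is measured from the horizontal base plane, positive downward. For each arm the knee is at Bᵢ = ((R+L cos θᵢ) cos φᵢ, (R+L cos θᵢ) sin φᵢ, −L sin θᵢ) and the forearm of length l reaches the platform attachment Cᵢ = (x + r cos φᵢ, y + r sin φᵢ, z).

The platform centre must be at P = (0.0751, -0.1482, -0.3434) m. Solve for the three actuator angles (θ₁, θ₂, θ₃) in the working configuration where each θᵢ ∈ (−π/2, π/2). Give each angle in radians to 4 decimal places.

θ₁ = -0.2619, θ₂ = 0.7855, θ₃ = -0.3489

arm 1 (φ=0.0°): x'=0.0751, y'=-0.1482
  A=0.0749, B=-0.3434, C=(l²−L²−A²−y'²−z²)/(2L)=0.1613
  θ1 = atan2(B,A) + arccos(C/0.3515) = -0.2619
rotate P by −φ2: (-0.1659, 0.0091, -0.3434)
  A=0.3159, B=-0.3434, C=(l²−L²−A²−y'²−z²)/(2L)=-0.0195
  θ2 = atan2(B,A) + arccos(C/0.4666) = 0.7855
arm 3 (φ=240.0°): x'=0.0908, y'=0.1391
  A=0.0592, B=-0.3434, C=(l²−L²−A²−y'²−z²)/(2L)=0.1730
  √(A²+B²)=0.3485;  θ3 = -1.4001+1.0512 ≈ -0.3489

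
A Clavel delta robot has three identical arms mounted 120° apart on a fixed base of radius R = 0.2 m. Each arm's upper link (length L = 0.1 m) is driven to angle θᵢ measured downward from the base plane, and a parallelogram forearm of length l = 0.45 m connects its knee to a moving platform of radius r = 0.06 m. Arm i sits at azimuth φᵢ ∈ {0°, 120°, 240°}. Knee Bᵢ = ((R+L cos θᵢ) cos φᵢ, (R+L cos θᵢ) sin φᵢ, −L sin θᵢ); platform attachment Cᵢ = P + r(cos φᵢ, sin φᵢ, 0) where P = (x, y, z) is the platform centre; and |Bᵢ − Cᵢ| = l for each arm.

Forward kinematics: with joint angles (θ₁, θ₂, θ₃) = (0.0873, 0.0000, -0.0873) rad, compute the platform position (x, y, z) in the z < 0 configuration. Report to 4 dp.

φ1=0.0°: virtual centre (0.2396, 0.0000, -0.0087), radius l
φ2=120.0°: virtual centre (-0.1200, 0.2078, 0.0000), radius l
centre 3 = (0.2396·cos240.0°, 0.2396·sin240.0°, 0.0087) = (-0.1198, -0.2075, 0.0087)
eliminate P² terms by subtracting sphere 1 from 2 and 3
plane₁₂: -0.7192x+0.4157y+0.0174z = 0.0001
Cramer: x(z) = -0.0001+0.0364z;  y(z) = 0.0001+0.0210z
quadratic in z: (1.0018)z²+(0.0000)z+(-0.1450)=0, √Δ=0.7622 → z ∈ {-0.3804, 0.3804}; z = -0.3804 (taking z<0)
x = -0.0139, y = -0.0079

(-0.0139, -0.0079, -0.3804)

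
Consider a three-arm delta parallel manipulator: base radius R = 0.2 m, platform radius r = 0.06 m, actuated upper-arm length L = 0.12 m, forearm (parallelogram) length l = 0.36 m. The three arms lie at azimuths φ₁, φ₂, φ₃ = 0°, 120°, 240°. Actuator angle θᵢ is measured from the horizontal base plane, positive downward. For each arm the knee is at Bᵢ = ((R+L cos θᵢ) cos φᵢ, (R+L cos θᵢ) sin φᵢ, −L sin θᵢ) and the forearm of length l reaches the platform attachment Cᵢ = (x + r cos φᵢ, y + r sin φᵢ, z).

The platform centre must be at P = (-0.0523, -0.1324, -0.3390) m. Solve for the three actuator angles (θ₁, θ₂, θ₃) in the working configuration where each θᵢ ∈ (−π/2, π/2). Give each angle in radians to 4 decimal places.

θ₁ = 1.1344, θ₂ = 1.3087, θ₃ = -0.0004

arm 1 (φ=0.0°): x'=-0.0523, y'=-0.1324
  A cos θ + B sin θ = C:  0.1923·cos θ + -0.3390·sin θ = -0.2260
  θ1 = atan2(B,A) + arccos(C/0.3897) = 1.1344
arm 2 (φ=120.0°): x'=-0.0885, y'=0.1115
  A cos θ + B sin θ = C:  0.2285·cos θ + -0.3390·sin θ = -0.2682
  √(A²+B²)=0.4088;  θ2 = -0.9777+2.2864 ≈ 1.3087
φ3=240.0° → target in arm frame (0.1408, 0.0209)
  A cos θ + B sin θ = C:  -0.0008·cos θ + -0.3390·sin θ = -0.0007
  γ=atan2(-0.3390,-0.0008)=-1.5732;  ψ=arccos(-0.0020)=1.5727;  θ3=γ+ψ≈-0.0004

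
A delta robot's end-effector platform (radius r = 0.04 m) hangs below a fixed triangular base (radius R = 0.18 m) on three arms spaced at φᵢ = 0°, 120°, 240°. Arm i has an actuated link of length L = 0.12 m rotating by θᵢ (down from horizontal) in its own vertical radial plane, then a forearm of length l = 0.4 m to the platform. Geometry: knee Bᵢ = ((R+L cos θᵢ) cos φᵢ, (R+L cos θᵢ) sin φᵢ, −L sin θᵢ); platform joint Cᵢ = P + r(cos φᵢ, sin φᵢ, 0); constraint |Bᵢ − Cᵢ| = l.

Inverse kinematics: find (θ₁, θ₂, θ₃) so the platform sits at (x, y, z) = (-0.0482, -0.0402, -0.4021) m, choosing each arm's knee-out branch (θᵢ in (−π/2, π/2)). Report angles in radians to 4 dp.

rotate P by −φ1: (-0.0482, -0.0402, -0.4021)
  e−x'=0.1882;  (l²−L²−(e−x')²−y'²−z²)/2L = -0.2213
  γ=atan2(-0.4021,0.1882)=-1.1330;  ψ=arccos(-0.4985)=2.0927;  θ1=γ+ψ≈0.9597
rotate P by −φ2: (-0.0107, 0.0618, -0.4021)
  e−x'=0.1507;  (l²−L²−(e−x')²−y'²−z²)/2L = -0.1776
  θ2 = atan2(B,A) + arccos(C/0.4294) = 0.7850
rotate P by −φ3: (0.0589, -0.0216, -0.4021)
  A cos θ + B sin θ = C:  0.0811·cos θ + -0.4021·sin θ = -0.0964
  √(A²+B²)=0.4102;  θ3 = -1.3718+1.8079 ≈ 0.4361

θ₁ = 0.9597, θ₂ = 0.7850, θ₃ = 0.4361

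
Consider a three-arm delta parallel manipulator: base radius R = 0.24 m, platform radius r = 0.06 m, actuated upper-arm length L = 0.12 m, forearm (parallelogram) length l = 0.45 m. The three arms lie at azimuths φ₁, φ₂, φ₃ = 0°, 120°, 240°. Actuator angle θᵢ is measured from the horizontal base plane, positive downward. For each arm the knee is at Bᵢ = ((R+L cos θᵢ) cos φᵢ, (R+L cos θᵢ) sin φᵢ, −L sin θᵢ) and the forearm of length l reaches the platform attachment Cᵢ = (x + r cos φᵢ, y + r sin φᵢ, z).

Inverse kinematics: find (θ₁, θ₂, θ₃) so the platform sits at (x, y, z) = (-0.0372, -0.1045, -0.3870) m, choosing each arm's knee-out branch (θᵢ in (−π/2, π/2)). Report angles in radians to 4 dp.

arm 1 (φ=0.0°): x'=-0.0372, y'=-0.1045
  e−x'=0.2172;  (l²−L²−(e−x')²−y'²−z²)/2L = -0.0824
  θ1 = atan2(B,A) + arccos(C/0.4438) = 0.6981
rotate P by −φ2: (-0.0719, 0.0845, -0.3870)
  A=0.2519, B=-0.3870, C=(l²−L²−A²−y'²−z²)/(2L)=-0.1344
  γ=atan2(-0.3870,0.2519)=-0.9938;  ψ=arccos(-0.2911)=1.8661;  θ2=γ+ψ≈0.8724
rotate P by −φ3: (0.1091, 0.0200, -0.3870)
  A=0.0709, B=-0.3870, C=(l²−L²−A²−y'²−z²)/(2L)=0.1371
  γ=atan2(-0.3870,0.0709)=-1.3896;  ψ=arccos(0.3485)=1.2149;  θ3=γ+ψ≈-0.1747

θ₁ = 0.6981, θ₂ = 0.8724, θ₃ = -0.1747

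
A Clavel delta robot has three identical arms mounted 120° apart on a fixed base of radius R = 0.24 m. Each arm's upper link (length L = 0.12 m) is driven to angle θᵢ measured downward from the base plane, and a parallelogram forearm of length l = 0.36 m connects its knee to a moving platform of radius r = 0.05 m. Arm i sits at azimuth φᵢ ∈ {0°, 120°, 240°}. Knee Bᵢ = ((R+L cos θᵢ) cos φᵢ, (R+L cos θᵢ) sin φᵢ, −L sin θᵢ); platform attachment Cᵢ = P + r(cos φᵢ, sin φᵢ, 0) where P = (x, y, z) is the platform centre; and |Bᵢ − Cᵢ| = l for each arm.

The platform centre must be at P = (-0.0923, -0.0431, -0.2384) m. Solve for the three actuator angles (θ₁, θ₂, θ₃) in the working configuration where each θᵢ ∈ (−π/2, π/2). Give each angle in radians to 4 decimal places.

θ₁ = 1.1340, θ₂ = 0.4361, θ₃ = -0.3494

arm 1 (φ=0.0°): x'=-0.0923, y'=-0.0431
  e−x'=0.2823;  (l²−L²−(e−x')²−y'²−z²)/2L = -0.0966
  √(A²+B²)=0.3695;  θ1 = -0.7013+1.8353 ≈ 1.1340
arm 2 (φ=120.0°): x'=0.0088, y'=0.1015
  e−x'=0.1812;  (l²−L²−(e−x')²−y'²−z²)/2L = 0.0635
  θ2 = atan2(B,A) + arccos(C/0.2994) = 0.4361
arm 3 (φ=240.0°): x'=0.0835, y'=-0.0584
  e−x'=0.1065;  (l²−L²−(e−x')²−y'²−z²)/2L = 0.1817
  θ3 = atan2(B,A) + arccos(C/0.2611) = -0.3494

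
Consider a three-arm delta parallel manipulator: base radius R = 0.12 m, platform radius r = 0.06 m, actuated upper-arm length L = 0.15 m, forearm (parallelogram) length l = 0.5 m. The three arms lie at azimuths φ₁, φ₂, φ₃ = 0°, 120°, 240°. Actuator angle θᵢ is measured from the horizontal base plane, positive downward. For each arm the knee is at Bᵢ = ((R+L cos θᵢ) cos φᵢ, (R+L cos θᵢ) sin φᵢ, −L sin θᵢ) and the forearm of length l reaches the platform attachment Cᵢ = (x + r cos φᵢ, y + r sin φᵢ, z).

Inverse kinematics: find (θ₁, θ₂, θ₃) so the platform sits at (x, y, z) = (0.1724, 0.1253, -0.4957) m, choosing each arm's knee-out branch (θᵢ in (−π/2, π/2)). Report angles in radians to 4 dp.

rotate P by −φ1: (0.1724, 0.1253, -0.4957)
  A cos θ + B sin θ = C:  -0.1124·cos θ + -0.4957·sin θ = -0.1552
  θ1 = atan2(B,A) + arccos(C/0.5083) = 0.0873
rotate P by −φ2: (0.0223, -0.2120, -0.4957)
  e−x'=0.0377;  (l²−L²−(e−x')²−y'²−z²)/2L = -0.2152
  √(A²+B²)=0.4971;  θ2 = -1.4949+2.0185 ≈ 0.5236
rotate P by −φ3: (-0.1947, 0.0867, -0.4957)
  A cos θ + B sin θ = C:  0.2547·cos θ + -0.4957·sin θ = -0.3020
  θ3 = atan2(B,A) + arccos(C/0.5573) = 1.0474

θ₁ = 0.0873, θ₂ = 0.5236, θ₃ = 1.0474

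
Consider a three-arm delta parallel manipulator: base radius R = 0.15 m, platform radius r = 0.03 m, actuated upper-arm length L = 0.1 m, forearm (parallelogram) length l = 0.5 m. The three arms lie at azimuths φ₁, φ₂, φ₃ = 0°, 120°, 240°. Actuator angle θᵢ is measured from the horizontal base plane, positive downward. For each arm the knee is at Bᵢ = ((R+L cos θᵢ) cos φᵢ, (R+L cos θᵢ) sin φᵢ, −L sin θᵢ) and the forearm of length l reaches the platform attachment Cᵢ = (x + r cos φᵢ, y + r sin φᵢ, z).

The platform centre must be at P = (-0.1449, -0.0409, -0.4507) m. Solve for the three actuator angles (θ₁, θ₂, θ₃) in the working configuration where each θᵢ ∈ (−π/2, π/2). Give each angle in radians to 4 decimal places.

rotate P by −φ1: (-0.1449, -0.0409, -0.4507)
  e−x'=0.2649;  (l²−L²−(e−x')²−y'²−z²)/2L = -0.1749
  θ1 = atan2(B,A) + arccos(C/0.5228) = 0.8725
φ2=120.0° → target in arm frame (0.0370, 0.1459)
  A cos θ + B sin θ = C:  0.0830·cos θ + -0.4507·sin θ = 0.0434
  √(A²+B²)=0.4583;  θ2 = -1.3887+1.4759 ≈ 0.0871
arm 3 (φ=240.0°): x'=0.1079, y'=-0.1050
  A cos θ + B sin θ = C:  0.0121·cos θ + -0.4507·sin θ = 0.1284
  γ=atan2(-0.4507,0.0121)=-1.5439;  ψ=arccos(0.2849)=1.2819;  θ3=γ+ψ≈-0.2620

θ₁ = 0.8725, θ₂ = 0.0871, θ₃ = -0.2620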